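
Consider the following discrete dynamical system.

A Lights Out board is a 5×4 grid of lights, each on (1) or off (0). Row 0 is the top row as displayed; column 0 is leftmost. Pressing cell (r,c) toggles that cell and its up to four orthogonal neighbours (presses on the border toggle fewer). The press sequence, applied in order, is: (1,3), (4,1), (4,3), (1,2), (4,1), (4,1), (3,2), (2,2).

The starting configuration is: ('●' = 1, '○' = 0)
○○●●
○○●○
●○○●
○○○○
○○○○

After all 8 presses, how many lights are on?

t=0: ○○●●
○○●○
●○○●
○○○○
○○○○
t=1: ○○●○
○○○●
●○○○
○○○○
○○○○
t=2: ○○●○
○○○●
●○○○
○●○○
●●●○
t=3: ○○●○
○○○●
●○○○
○●○●
●●○●
t=4: ○○○○
○●●○
●○●○
○●○●
●●○●
t=5: ○○○○
○●●○
●○●○
○○○●
○○●●
t=6: ○○○○
○●●○
●○●○
○●○●
●●○●
t=7: ○○○○
○●●○
●○○○
○○●○
●●●●
t=8: ○○○○
○●○○
●●●●
○○○○
●●●●

9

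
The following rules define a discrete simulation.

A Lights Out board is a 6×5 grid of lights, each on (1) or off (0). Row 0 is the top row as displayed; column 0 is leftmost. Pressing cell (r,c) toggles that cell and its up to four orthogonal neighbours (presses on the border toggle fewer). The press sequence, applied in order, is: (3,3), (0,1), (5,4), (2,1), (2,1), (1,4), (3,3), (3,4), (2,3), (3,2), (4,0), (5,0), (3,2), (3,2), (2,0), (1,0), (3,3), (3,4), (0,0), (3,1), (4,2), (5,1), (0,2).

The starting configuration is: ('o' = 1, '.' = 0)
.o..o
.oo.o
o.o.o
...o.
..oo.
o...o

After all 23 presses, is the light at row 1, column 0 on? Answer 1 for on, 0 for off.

k=0  .o..o
.oo.o
o.o.o
...o.
..oo.
o...o
k=1  .o..o
.oo.o
o.ooo
..o.o
..o..
o...o
k=2  o.o.o
..o.o
o.ooo
..o.o
..o..
o...o
k=3  o.o.o
..o.o
o.ooo
..o.o
..o.o
o..o.
k=4  o.o.o
.oo.o
.o.oo
.oo.o
..o.o
o..o.
k=5  o.o.o
..o.o
o.ooo
..o.o
..o.o
o..o.
k=6  o.o..
..oo.
o.oo.
..o.o
..o.o
o..o.
k=7  o.o..
..oo.
o.o..
...o.
..ooo
o..o.
k=8  o.o..
..oo.
o.o.o
....o
..oo.
o..o.
k=9  o.o..
..o..
o..o.
...oo
..oo.
o..o.
k=10  o.o..
..o..
o.oo.
.oo.o
...o.
o..o.
k=11  o.o..
..o..
o.oo.
ooo.o
oo.o.
...o.
k=12  o.o..
..o..
o.oo.
ooo.o
.o.o.
oo.o.
k=13  o.o..
..o..
o..o.
o..oo
.ooo.
oo.o.
k=14  o.o..
..o..
o.oo.
ooo.o
.o.o.
oo.o.
k=15  o.o..
o.o..
.ooo.
.oo.o
.o.o.
oo.o.
k=16  ..o..
.oo..
oooo.
.oo.o
.o.o.
oo.o.
k=17  ..o..
.oo..
ooo..
.o.o.
.o...
oo.o.
k=18  ..o..
.oo..
ooo.o
.o..o
.o..o
oo.o.
k=19  ooo..
ooo..
ooo.o
.o..o
.o..o
oo.o.
k=20  ooo..
ooo..
o.o.o
o.o.o
....o
oo.o.
k=21  ooo..
ooo..
o.o.o
o...o
.oooo
oooo.
k=22  ooo..
ooo..
o.o.o
o...o
..ooo
...o.
k=23  o..o.
oo...
o.o.o
o...o
..ooo
...o.

1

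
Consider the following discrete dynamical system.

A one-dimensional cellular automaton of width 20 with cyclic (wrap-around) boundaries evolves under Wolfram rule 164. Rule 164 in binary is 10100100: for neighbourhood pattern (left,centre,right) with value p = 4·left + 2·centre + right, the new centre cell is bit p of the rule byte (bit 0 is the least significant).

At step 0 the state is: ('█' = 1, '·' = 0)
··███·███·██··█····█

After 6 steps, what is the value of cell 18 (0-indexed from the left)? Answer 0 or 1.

k=0  ··███·███·██··█····█
k=1  ···█·█·█·█····█····█
k=2  ···███████····█····█
k=3  ····█████·····█····█
k=4  ·····███······█····█
k=5  ······█·······█····█
k=6  ······█·······█····█

0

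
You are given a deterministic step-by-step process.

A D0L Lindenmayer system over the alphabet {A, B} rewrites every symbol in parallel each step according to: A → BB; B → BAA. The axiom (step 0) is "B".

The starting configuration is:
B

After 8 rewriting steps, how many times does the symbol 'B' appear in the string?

0) B
1) BAA
2) BAABBBB
3) BAABBBBBAABAABAABAA
4) BAABBBBBAABAABAABAABAABBBBBAABBBBBAABBBBBAABBBB
5) BAABBBBBAABAABAABAABAABBBBBAABBBBBAABBBBBAABBBBBAABBBBBAAB…ABAABBBBBAABAABAABAABAABBBBBAABAABAABAABAABBBBBAABAABAABAA  (len 123)
6) BAABBBBBAABAABAABAABAABBBBBAABBBBBAABBBBBAABBBBBAABBBBBAAB…BBBBBAABBBBBAABBBBBAABAABAABAABAABBBBBAABBBBBAABBBBBAABBBB  (len 311)
7) BAABBBBBAABAABAABAABAABBBBBAABBBBBAABBBBBAABBBBBAABBBBBAAB…ABAABBBBBAABAABAABAABAABBBBBAABAABAABAABAABBBBBAABAABAABAA  (len 803)
8) BAABBBBBAABAABAABAABAABBBBBAABBBBBAABBBBBAABBBBBAABBBBBAAB…BBBBBAABBBBBAABBBBBAABAABAABAABAABBBBBAABBBBBAABBBBBAABBBB  (len 2047)

1165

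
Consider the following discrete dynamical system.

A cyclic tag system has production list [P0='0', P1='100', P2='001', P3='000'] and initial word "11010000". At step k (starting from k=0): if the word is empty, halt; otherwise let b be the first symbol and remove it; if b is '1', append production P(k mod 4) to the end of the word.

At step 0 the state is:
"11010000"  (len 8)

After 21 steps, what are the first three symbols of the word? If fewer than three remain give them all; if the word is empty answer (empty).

0) "11010000"  (len 8)
1) "10100000"  (len 8)
2) "0100000100"  (len 10)
3) "100000100"  (len 9)
4) "00000100000"  (len 11)
5) "0000100000"  (len 10)
6) "000100000"  (len 9)
7) "00100000"  (len 8)
8) "0100000"  (len 7)
9) "100000"  (len 6)
10) "00000100"  (len 8)
11) "0000100"  (len 7)
12) "000100"  (len 6)
13) "00100"  (len 5)
14) "0100"  (len 4)
15) "100"  (len 3)
16) "00000"  (len 5)
17) "0000"  (len 4)
18) "000"  (len 3)
19) "00"  (len 2)
20) "0"  (len 1)
21) (halted — word empty)

(empty)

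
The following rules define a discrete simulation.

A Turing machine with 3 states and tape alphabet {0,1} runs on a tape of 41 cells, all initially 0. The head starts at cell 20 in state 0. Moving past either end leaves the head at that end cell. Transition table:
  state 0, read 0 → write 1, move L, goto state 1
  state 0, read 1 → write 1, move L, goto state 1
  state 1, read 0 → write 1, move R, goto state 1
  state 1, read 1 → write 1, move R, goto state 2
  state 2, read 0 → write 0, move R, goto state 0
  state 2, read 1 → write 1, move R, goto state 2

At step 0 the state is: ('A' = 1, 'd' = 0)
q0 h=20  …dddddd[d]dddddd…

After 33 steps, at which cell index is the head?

35

k=0  q0 h=20  …dddddd[d]dddddd…
k=1  q1 h=19  …dddddd[d]Addddd…
k=2  q1 h=20  …dddddA[A]dddddd…
k=3  q2 h=21  …ddddAA[d]dddddd…
k=4  q0 h=22  …dddAAd[d]dddddd…
k=5  q1 h=21  …ddddAA[d]Addddd…
k=6  q1 h=22  …dddAAA[A]dddddd…
k=7  q2 h=23  …ddAAAA[d]dddddd…
k=8  q0 h=24  …dAAAAd[d]dddddd…
k=9  q1 h=23  …ddAAAA[d]Addddd…
k=10  q1 h=24  …dAAAAA[A]dddddd…
k=11  q2 h=25  …AAAAAA[d]dddddd…
k=12  q0 h=26  …AAAAAd[d]dddddd…
k=13  q1 h=25  …AAAAAA[d]Addddd…
k=14  q1 h=26  …AAAAAA[A]dddddd…
k=15  q2 h=27  …AAAAAA[d]dddddd…
k=16  q0 h=28  …AAAAAd[d]dddddd…
k=17  q1 h=27  …AAAAAA[d]Addddd…
k=18  q1 h=28  …AAAAAA[A]dddddd…
k=19  q2 h=29  …AAAAAA[d]dddddd…
k=20  q0 h=30  …AAAAAd[d]dddddd…
k=21  q1 h=29  …AAAAAA[d]Addddd…
k=22  q1 h=30  …AAAAAA[A]dddddd…
k=23  q2 h=31  …AAAAAA[d]dddddd…
k=24  q0 h=32  …AAAAAd[d]dddddd…
k=25  q1 h=31  …AAAAAA[d]Addddd…
k=26  q1 h=32  …AAAAAA[A]dddddd…
k=27  q2 h=33  …AAAAAA[d]dddddd…
k=28  q0 h=34  …AAAAAd[d]dddddd|
k=29  q1 h=33  …AAAAAA[d]Addddd…
k=30  q1 h=34  …AAAAAA[A]dddddd|
k=31  q2 h=35  …AAAAAA[d]ddddd|
k=32  q0 h=36  …AAAAAd[d]dddd|
k=33  q1 h=35  …AAAAAA[d]Adddd|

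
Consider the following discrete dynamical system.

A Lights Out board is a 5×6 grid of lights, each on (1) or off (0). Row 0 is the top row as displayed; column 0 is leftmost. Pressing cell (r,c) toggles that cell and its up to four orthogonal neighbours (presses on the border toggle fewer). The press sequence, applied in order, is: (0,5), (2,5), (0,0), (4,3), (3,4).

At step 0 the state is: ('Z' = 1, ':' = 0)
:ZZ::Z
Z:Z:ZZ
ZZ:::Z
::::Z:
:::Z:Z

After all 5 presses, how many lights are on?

10

k=0  :ZZ::Z
Z:Z:ZZ
ZZ:::Z
::::Z:
:::Z:Z
k=1  :ZZ:Z:
Z:Z:Z:
ZZ:::Z
::::Z:
:::Z:Z
k=2  :ZZ:Z:
Z:Z:ZZ
ZZ::Z:
::::ZZ
:::Z:Z
k=3  Z:Z:Z:
::Z:ZZ
ZZ::Z:
::::ZZ
:::Z:Z
k=4  Z:Z:Z:
::Z:ZZ
ZZ::Z:
:::ZZZ
::Z:ZZ
k=5  Z:Z:Z:
::Z:ZZ
ZZ::::
::::::
::Z::Z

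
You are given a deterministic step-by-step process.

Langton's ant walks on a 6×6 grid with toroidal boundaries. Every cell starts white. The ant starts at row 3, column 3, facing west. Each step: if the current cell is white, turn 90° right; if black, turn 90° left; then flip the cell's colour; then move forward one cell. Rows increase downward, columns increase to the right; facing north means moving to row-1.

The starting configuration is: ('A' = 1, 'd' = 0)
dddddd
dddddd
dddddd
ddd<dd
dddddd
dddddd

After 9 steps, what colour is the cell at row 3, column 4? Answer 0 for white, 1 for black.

0) dddddd
dddddd
dddddd
ddd<dd
dddddd
dddddd
1) dddddd
dddddd
ddd^dd
dddAdd
dddddd
dddddd
2) dddddd
dddddd
dddA>d
dddAdd
dddddd
dddddd
3) dddddd
dddddd
dddAAd
dddAvd
dddddd
dddddd
4) dddddd
dddddd
dddAAd
ddd<Ad
dddddd
dddddd
5) dddddd
dddddd
dddAAd
ddddAd
dddvdd
dddddd
6) dddddd
dddddd
dddAAd
ddddAd
dd<Add
dddddd
7) dddddd
dddddd
dddAAd
dd^dAd
ddAAdd
dddddd
8) dddddd
dddddd
dddAAd
ddA>Ad
ddAAdd
dddddd
9) dddddd
dddddd
dddAAd
ddAAAd
ddAvdd
dddddd

1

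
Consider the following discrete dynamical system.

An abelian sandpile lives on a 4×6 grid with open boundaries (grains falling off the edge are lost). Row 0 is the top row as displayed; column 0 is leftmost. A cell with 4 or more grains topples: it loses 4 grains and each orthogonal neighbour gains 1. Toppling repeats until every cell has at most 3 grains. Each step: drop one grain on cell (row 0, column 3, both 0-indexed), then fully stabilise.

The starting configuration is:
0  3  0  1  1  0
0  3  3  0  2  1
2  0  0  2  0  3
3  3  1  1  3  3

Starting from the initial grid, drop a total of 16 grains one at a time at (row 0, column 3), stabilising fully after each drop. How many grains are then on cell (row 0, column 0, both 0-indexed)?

1

gen 0: 0  3  0  1  1  0
0  3  3  0  2  1
2  0  0  2  0  3
3  3  1  1  3  3
gen 1: 0  3  0  2  1  0
0  3  3  0  2  1
2  0  0  2  0  3
3  3  1  1  3  3
gen 2: 0  3  0  3  1  0
0  3  3  0  2  1
2  0  0  2  0  3
3  3  1  1  3  3
gen 3: 0  3  1  0  2  0
0  3  3  1  2  1
2  0  0  2  0  3
3  3  1  1  3  3
gen 4: 0  3  1  1  2  0
0  3  3  1  2  1
2  0  0  2  0  3
3  3  1  1  3  3
gen 5: 0  3  1  2  2  0
0  3  3  1  2  1
2  0  0  2  0  3
3  3  1  1  3  3
gen 6: 0  3  1  3  2  0
0  3  3  1  2  1
2  0  0  2  0  3
3  3  1  1  3  3
gen 7: 0  3  2  0  3  0
0  3  3  2  2  1
2  0  0  2  0  3
3  3  1  1  3  3
gen 8: 0  3  2  1  3  0
0  3  3  2  2  1
2  0  0  2  0  3
3  3  1  1  3  3
gen 9: 0  3  2  2  3  0
0  3  3  2  2  1
2  0  0  2  0  3
3  3  1  1  3  3
gen 10: 0  3  2  3  3  0
0  3  3  2  2  1
2  0  0  2  0  3
3  3  1  1  3  3
gen 11: 0  3  3  1  0  1
0  3  3  3  3  1
2  0  0  2  0  3
3  3  1  1  3  3
gen 12: 0  3  3  2  0  1
0  3  3  3  3  1
2  0  0  2  0  3
3  3  1  1  3  3
gen 13: 0  3  3  3  0  1
0  3  3  3  3  1
2  0  0  2  0  3
3  3  1  1  3  3
gen 14: 1  1  2  2  2  1
1  1  2  2  0  2
2  1  1  3  1  3
3  3  1  1  3  3
gen 15: 1  1  2  3  2  1
1  1  2  2  0  2
2  1  1  3  1  3
3  3  1  1  3  3
gen 16: 1  1  3  0  3  1
1  1  2  3  0  2
2  1  1  3  1  3
3  3  1  1  3  3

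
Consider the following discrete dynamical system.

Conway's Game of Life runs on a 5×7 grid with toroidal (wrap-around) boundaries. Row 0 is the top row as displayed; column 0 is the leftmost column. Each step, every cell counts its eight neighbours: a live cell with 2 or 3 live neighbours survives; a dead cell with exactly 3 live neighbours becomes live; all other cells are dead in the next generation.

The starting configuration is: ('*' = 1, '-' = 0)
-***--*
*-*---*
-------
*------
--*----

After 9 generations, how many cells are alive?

step 0: -***--*
*-*---*
-------
*------
--*----
step 1: ---*--*
*-**--*
**----*
-------
*-**---
step 2: ----*-*
--**-*-
-**---*
--*---*
--**---
step 3: ----**-
*******
**---**
*------
--**-*-
step 4: *------
--**---
---*---
*-*-**-
---*-**
step 5: --***-*
--**---
-*-----
--*--*-
**-*-*-
step 6: *----**
-*--*--
-*-*---
*-*-*-*
**---*-
step 7: ----**-
-**-***
-*-***-
--*****
----*--
step 8: ------*
***---*
-*-----
--*---*
------*
step 9: -*---**
-**---*
------*
*------
*----**

11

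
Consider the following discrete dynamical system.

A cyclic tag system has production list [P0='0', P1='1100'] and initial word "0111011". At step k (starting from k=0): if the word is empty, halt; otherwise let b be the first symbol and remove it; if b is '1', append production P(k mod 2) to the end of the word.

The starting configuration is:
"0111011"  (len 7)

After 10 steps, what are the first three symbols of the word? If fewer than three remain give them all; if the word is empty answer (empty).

001

step 0: "0111011"  (len 7)
step 1: "111011"  (len 6)
step 2: "110111100"  (len 9)
step 3: "101111000"  (len 9)
step 4: "011110001100"  (len 12)
step 5: "11110001100"  (len 11)
step 6: "11100011001100"  (len 14)
step 7: "11000110011000"  (len 14)
step 8: "10001100110001100"  (len 17)
step 9: "00011001100011000"  (len 17)
step 10: "0011001100011000"  (len 16)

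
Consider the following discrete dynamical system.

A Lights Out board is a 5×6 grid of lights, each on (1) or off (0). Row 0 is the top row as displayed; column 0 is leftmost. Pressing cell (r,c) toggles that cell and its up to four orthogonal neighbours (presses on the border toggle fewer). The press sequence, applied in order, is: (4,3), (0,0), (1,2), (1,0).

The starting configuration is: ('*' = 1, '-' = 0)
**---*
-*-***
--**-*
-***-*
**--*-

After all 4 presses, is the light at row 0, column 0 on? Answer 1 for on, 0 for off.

1

k=0  **---*
-*-***
--**-*
-***-*
**--*-
k=1  **---*
-*-***
--**-*
-**--*
****--
k=2  -----*
**-***
--**-*
-**--*
****--
k=3  --*--*
*-*-**
---*-*
-**--*
****--
k=4  *-*--*
-**-**
*--*-*
-**--*
****--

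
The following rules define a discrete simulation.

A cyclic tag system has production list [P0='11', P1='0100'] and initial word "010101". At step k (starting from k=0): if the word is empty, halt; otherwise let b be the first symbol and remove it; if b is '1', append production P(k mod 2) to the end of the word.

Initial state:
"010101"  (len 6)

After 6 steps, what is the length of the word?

[0] "010101"  (len 6)
[1] "10101"  (len 5)
[2] "01010100"  (len 8)
[3] "1010100"  (len 7)
[4] "0101000100"  (len 10)
[5] "101000100"  (len 9)
[6] "010001000100"  (len 12)

12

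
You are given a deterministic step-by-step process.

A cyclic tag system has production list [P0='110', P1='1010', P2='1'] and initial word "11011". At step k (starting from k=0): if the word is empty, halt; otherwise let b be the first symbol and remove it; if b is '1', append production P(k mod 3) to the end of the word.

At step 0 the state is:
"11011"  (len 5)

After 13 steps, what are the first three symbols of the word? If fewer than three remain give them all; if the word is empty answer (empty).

step 0: "11011"  (len 5)
step 1: "1011110"  (len 7)
step 2: "0111101010"  (len 10)
step 3: "111101010"  (len 9)
step 4: "11101010110"  (len 11)
step 5: "11010101101010"  (len 14)
step 6: "10101011010101"  (len 14)
step 7: "0101011010101110"  (len 16)
step 8: "101011010101110"  (len 15)
step 9: "010110101011101"  (len 15)
step 10: "10110101011101"  (len 14)
step 11: "01101010111011010"  (len 17)
step 12: "1101010111011010"  (len 16)
step 13: "101010111011010110"  (len 18)

101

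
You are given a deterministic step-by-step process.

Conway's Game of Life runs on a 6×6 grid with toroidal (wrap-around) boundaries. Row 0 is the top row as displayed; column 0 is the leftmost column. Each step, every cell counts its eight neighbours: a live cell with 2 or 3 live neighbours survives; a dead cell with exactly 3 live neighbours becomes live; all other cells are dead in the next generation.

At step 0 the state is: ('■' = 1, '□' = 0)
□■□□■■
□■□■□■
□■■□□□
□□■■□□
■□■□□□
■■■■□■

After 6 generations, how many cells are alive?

4

k=0  □■□□■■
□■□■□■
□■■□□□
□□■■□□
■□■□□□
■■■■□■
k=1  □□□□□□
□■□■□■
■■□□■□
□□□■□□
■□□□■■
□□□■□□
k=2  □□■□■□
□■■□■■
■■□■■■
□■□■□□
□□□■■■
□□□□■■
k=3  ■■■□□□
□□□□□□
□□□□□□
□■□□□□
■□■■□■
□□□□□□
k=4  □■□□□□
□■□□□□
□□□□□□
■■■□□□
■■■□□□
□□□■□■
k=5  ■□■□□□
□□□□□□
■□■□□□
■□■□□□
□□□■□■
□□□□□□
k=6  □□□□□□
□□□□□□
□□□□□□
■□■■□■
□□□□□□
□□□□□□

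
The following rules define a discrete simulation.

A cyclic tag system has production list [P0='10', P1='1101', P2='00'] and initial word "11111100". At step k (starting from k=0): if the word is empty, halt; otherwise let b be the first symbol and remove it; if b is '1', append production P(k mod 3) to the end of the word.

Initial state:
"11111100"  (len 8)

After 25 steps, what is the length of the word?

23

k=0  "11111100"  (len 8)
k=1  "111110010"  (len 9)
k=2  "111100101101"  (len 12)
k=3  "1110010110100"  (len 13)
k=4  "11001011010010"  (len 14)
k=5  "10010110100101101"  (len 17)
k=6  "001011010010110100"  (len 18)
k=7  "01011010010110100"  (len 17)
k=8  "1011010010110100"  (len 16)
k=9  "01101001011010000"  (len 17)
k=10  "1101001011010000"  (len 16)
k=11  "1010010110100001101"  (len 19)
k=12  "01001011010000110100"  (len 20)
k=13  "1001011010000110100"  (len 19)
k=14  "0010110100001101001101"  (len 22)
k=15  "010110100001101001101"  (len 21)
k=16  "10110100001101001101"  (len 20)
k=17  "01101000011010011011101"  (len 23)
k=18  "1101000011010011011101"  (len 22)
k=19  "10100001101001101110110"  (len 23)
k=20  "01000011010011011101101101"  (len 26)
k=21  "1000011010011011101101101"  (len 25)
k=22  "00001101001101110110110110"  (len 26)
k=23  "0001101001101110110110110"  (len 25)
k=24  "001101001101110110110110"  (len 24)
k=25  "01101001101110110110110"  (len 23)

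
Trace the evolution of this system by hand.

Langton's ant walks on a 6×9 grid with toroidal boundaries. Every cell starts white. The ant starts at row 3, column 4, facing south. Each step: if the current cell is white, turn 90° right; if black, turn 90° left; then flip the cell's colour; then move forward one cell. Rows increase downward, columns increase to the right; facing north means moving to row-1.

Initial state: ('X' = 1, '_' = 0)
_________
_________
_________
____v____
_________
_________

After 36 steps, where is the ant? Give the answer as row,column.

step 0: _________
_________
_________
____v____
_________
_________
step 1: _________
_________
_________
___<X____
_________
_________
step 2: _________
_________
___^_____
___XX____
_________
_________
step 3: _________
_________
___X>____
___XX____
_________
_________
step 4: _________
_________
___XX____
___Xv____
_________
_________
step 5: _________
_________
___XX____
___X_>___
_________
_________
step 6: _________
_________
___XX____
___X_X___
_____v___
_________
step 7: _________
_________
___XX____
___X_X___
____<X___
_________
step 8: _________
_________
___XX____
___X^X___
____XX___
_________
step 9: _________
_________
___XX____
___XX>___
____XX___
_________
step 10: _________
_________
___XX^___
___XX____
____XX___
_________
step 11: _________
_________
___XXX>__
___XX____
____XX___
_________
step 12: _________
_________
___XXXX__
___XX_v__
____XX___
_________
step 13: _________
_________
___XXXX__
___XX<X__
____XX___
_________
step 14: _________
_________
___XX^X__
___XXXX__
____XX___
_________
step 15: _________
_________
___X<_X__
___XXXX__
____XX___
_________
step 16: _________
_________
___X__X__
___XvXX__
____XX___
_________
step 17: _________
_________
___X__X__
___X_>X__
____XX___
_________
step 18: _________
_________
___X_^X__
___X__X__
____XX___
_________
step 19: _________
_________
___X_X>__
___X__X__
____XX___
_________
step 20: _________
______^__
___X_X___
___X__X__
____XX___
_________
step 21: _________
______X>_
___X_X___
___X__X__
____XX___
_________
step 22: _________
______XX_
___X_X_v_
___X__X__
____XX___
_________
step 23: _________
______XX_
___X_X<X_
___X__X__
____XX___
_________
step 24: _________
______^X_
___X_XXX_
___X__X__
____XX___
_________
step 25: _________
_____<_X_
___X_XXX_
___X__X__
____XX___
_________
step 26: _____^___
_____X_X_
___X_XXX_
___X__X__
____XX___
_________
step 27: _____X>__
_____X_X_
___X_XXX_
___X__X__
____XX___
_________
step 28: _____XX__
_____XvX_
___X_XXX_
___X__X__
____XX___
_________
step 29: _____XX__
_____<XX_
___X_XXX_
___X__X__
____XX___
_________
step 30: _____XX__
______XX_
___X_vXX_
___X__X__
____XX___
_________
step 31: _____XX__
______XX_
___X__>X_
___X__X__
____XX___
_________
step 32: _____XX__
______^X_
___X___X_
___X__X__
____XX___
_________
step 33: _____XX__
_____<_X_
___X___X_
___X__X__
____XX___
_________
step 34: _____^X__
_____X_X_
___X___X_
___X__X__
____XX___
_________
step 35: ____<_X__
_____X_X_
___X___X_
___X__X__
____XX___
_________
step 36: ____X_X__
_____X_X_
___X___X_
___X__X__
____XX___
____^____

5,4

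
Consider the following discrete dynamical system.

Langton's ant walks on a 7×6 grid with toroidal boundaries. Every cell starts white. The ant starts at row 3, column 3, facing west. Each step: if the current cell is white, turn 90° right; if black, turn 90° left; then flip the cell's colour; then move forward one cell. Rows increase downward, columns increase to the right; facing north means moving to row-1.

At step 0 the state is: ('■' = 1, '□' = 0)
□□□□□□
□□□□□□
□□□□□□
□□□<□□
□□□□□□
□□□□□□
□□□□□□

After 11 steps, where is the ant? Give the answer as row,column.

5,4

gen 0: □□□□□□
□□□□□□
□□□□□□
□□□<□□
□□□□□□
□□□□□□
□□□□□□
gen 1: □□□□□□
□□□□□□
□□□^□□
□□□■□□
□□□□□□
□□□□□□
□□□□□□
gen 2: □□□□□□
□□□□□□
□□□■>□
□□□■□□
□□□□□□
□□□□□□
□□□□□□
gen 3: □□□□□□
□□□□□□
□□□■■□
□□□■v□
□□□□□□
□□□□□□
□□□□□□
gen 4: □□□□□□
□□□□□□
□□□■■□
□□□<■□
□□□□□□
□□□□□□
□□□□□□
gen 5: □□□□□□
□□□□□□
□□□■■□
□□□□■□
□□□v□□
□□□□□□
□□□□□□
gen 6: □□□□□□
□□□□□□
□□□■■□
□□□□■□
□□<■□□
□□□□□□
□□□□□□
gen 7: □□□□□□
□□□□□□
□□□■■□
□□^□■□
□□■■□□
□□□□□□
□□□□□□
gen 8: □□□□□□
□□□□□□
□□□■■□
□□■>■□
□□■■□□
□□□□□□
□□□□□□
gen 9: □□□□□□
□□□□□□
□□□■■□
□□■■■□
□□■v□□
□□□□□□
□□□□□□
gen 10: □□□□□□
□□□□□□
□□□■■□
□□■■■□
□□■□>□
□□□□□□
□□□□□□
gen 11: □□□□□□
□□□□□□
□□□■■□
□□■■■□
□□■□■□
□□□□v□
□□□□□□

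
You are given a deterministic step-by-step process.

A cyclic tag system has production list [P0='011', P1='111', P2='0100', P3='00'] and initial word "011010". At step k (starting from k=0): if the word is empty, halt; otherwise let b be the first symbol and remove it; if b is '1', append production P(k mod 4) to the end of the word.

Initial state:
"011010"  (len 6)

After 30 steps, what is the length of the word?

17

k=0  "011010"  (len 6)
k=1  "11010"  (len 5)
k=2  "1010111"  (len 7)
k=3  "0101110100"  (len 10)
k=4  "101110100"  (len 9)
k=5  "01110100011"  (len 11)
k=6  "1110100011"  (len 10)
k=7  "1101000110100"  (len 13)
k=8  "10100011010000"  (len 14)
k=9  "0100011010000011"  (len 16)
k=10  "100011010000011"  (len 15)
k=11  "000110100000110100"  (len 18)
k=12  "00110100000110100"  (len 17)
k=13  "0110100000110100"  (len 16)
k=14  "110100000110100"  (len 15)
k=15  "101000001101000100"  (len 18)
k=16  "0100000110100010000"  (len 19)
k=17  "100000110100010000"  (len 18)
k=18  "00000110100010000111"  (len 20)
k=19  "0000110100010000111"  (len 19)
k=20  "000110100010000111"  (len 18)
k=21  "00110100010000111"  (len 17)
k=22  "0110100010000111"  (len 16)
k=23  "110100010000111"  (len 15)
k=24  "1010001000011100"  (len 16)
k=25  "010001000011100011"  (len 18)
k=26  "10001000011100011"  (len 17)
k=27  "00010000111000110100"  (len 20)
k=28  "0010000111000110100"  (len 19)
k=29  "010000111000110100"  (len 18)
k=30  "10000111000110100"  (len 17)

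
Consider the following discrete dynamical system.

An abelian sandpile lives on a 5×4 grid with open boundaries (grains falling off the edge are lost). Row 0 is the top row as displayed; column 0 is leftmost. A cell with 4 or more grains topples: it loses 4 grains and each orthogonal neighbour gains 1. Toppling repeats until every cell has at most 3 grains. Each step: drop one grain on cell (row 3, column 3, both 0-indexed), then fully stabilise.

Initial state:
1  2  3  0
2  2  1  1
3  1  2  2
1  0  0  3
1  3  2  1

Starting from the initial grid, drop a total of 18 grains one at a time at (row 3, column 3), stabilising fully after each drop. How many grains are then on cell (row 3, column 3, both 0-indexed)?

k=0  1  2  3  0
2  2  1  1
3  1  2  2
1  0  0  3
1  3  2  1
k=1  1  2  3  0
2  2  1  1
3  1  2  3
1  0  1  0
1  3  2  2
k=2  1  2  3  0
2  2  1  1
3  1  2  3
1  0  1  1
1  3  2  2
k=3  1  2  3  0
2  2  1  1
3  1  2  3
1  0  1  2
1  3  2  2
k=4  1  2  3  0
2  2  1  1
3  1  2  3
1  0  1  3
1  3  2  2
k=5  1  2  3  0
2  2  1  2
3  1  3  0
1  0  2  1
1  3  2  3
k=6  1  2  3  0
2  2  1  2
3  1  3  0
1  0  2  2
1  3  2  3
k=7  1  2  3  0
2  2  1  2
3  1  3  0
1  0  2  3
1  3  2  3
k=8  1  2  3  0
2  2  1  2
3  1  3  1
1  0  3  1
1  3  3  0
k=9  1  2  3  0
2  2  1  2
3  1  3  1
1  0  3  2
1  3  3  0
k=10  1  2  3  0
2  2  1  2
3  1  3  1
1  0  3  3
1  3  3  0
k=11  1  2  3  0
2  2  2  2
3  2  0  3
1  2  2  1
2  0  1  2
k=12  1  2  3  0
2  2  2  2
3  2  0  3
1  2  2  2
2  0  1  2
k=13  1  2  3  0
2  2  2  2
3  2  0  3
1  2  2  3
2  0  1  2
k=14  1  2  3  0
2  2  2  3
3  2  1  0
1  2  3  1
2  0  1  3
k=15  1  2  3  0
2  2  2  3
3  2  1  0
1  2  3  2
2  0  1  3
k=16  1  2  3  0
2  2  2  3
3  2  1  0
1  2  3  3
2  0  1  3
k=17  1  2  3  0
2  2  2  3
3  2  2  1
1  3  0  2
2  0  3  0
k=18  1  2  3  0
2  2  2  3
3  2  2  1
1  3  0  3
2  0  3  0

3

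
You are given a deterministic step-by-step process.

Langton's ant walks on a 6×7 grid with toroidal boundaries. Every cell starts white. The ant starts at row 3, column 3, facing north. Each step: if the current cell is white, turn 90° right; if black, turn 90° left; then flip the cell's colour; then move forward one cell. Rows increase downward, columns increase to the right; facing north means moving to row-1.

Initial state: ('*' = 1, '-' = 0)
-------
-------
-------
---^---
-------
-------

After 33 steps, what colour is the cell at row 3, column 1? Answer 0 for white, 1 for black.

t=0: -------
-------
-------
---^---
-------
-------
t=1: -------
-------
-------
---*>--
-------
-------
t=2: -------
-------
-------
---**--
----v--
-------
t=3: -------
-------
-------
---**--
---<*--
-------
t=4: -------
-------
-------
---^*--
---**--
-------
t=5: -------
-------
-------
--<-*--
---**--
-------
t=6: -------
-------
--^----
--*-*--
---**--
-------
t=7: -------
-------
--*>---
--*-*--
---**--
-------
t=8: -------
-------
--**---
--*v*--
---**--
-------
t=9: -------
-------
--**---
--<**--
---**--
-------
t=10: -------
-------
--**---
---**--
--v**--
-------
t=11: -------
-------
--**---
---**--
-<***--
-------
t=12: -------
-------
--**---
-^-**--
-****--
-------
t=13: -------
-------
--**---
-*>**--
-****--
-------
t=14: -------
-------
--**---
-****--
-*v**--
-------
t=15: -------
-------
--**---
-****--
-*->*--
-------
t=16: -------
-------
--**---
-**^*--
-*--*--
-------
t=17: -------
-------
--**---
-*<-*--
-*--*--
-------
t=18: -------
-------
--**---
-*--*--
-*v-*--
-------
t=19: -------
-------
--**---
-*--*--
-<*-*--
-------
t=20: -------
-------
--**---
-*--*--
--*-*--
-v-----
t=21: -------
-------
--**---
-*--*--
--*-*--
<*-----
t=22: -------
-------
--**---
-*--*--
^-*-*--
**-----
t=23: -------
-------
--**---
-*--*--
*>*-*--
**-----
t=24: -------
-------
--**---
-*--*--
***-*--
*v-----
t=25: -------
-------
--**---
-*--*--
***-*--
*->----
t=26: --v----
-------
--**---
-*--*--
***-*--
*-*----
t=27: -<*----
-------
--**---
-*--*--
***-*--
*-*----
t=28: -**----
-------
--**---
-*--*--
***-*--
*^*----
t=29: -**----
-------
--**---
-*--*--
***-*--
**>----
t=30: -**----
-------
--**---
-*--*--
**^-*--
**-----
t=31: -**----
-------
--**---
-*--*--
*<--*--
**-----
t=32: -**----
-------
--**---
-*--*--
*---*--
*v-----
t=33: -**----
-------
--**---
-*--*--
*---*--
*->----

1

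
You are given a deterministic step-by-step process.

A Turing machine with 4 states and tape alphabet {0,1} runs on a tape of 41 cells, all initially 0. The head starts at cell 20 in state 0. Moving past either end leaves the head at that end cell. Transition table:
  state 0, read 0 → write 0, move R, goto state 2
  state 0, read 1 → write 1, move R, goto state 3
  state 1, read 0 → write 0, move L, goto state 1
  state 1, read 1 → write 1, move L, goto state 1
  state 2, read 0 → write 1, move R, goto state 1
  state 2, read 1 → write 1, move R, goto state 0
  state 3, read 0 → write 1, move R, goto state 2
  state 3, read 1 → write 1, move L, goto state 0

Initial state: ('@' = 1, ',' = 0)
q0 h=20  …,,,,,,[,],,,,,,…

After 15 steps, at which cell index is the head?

0) q0 h=20  …,,,,,,[,],,,,,,…
1) q2 h=21  …,,,,,,[,],,,,,,…
2) q1 h=22  …,,,,,@[,],,,,,,…
3) q1 h=21  …,,,,,,[@],,,,,,…
4) q1 h=20  …,,,,,,[,]@,,,,,…
5) q1 h=19  …,,,,,,[,],@,,,,…
6) q1 h=18  …,,,,,,[,],,@,,,…
7) q1 h=17  …,,,,,,[,],,,@,,…
8) q1 h=16  …,,,,,,[,],,,,@,…
9) q1 h=15  …,,,,,,[,],,,,,@…
10) q1 h=14  …,,,,,,[,],,,,,,…
11) q1 h=13  …,,,,,,[,],,,,,,…
12) q1 h=12  …,,,,,,[,],,,,,,…
13) q1 h=11  …,,,,,,[,],,,,,,…
14) q1 h=10  …,,,,,,[,],,,,,,…
15) q1 h= 9  …,,,,,,[,],,,,,,…

9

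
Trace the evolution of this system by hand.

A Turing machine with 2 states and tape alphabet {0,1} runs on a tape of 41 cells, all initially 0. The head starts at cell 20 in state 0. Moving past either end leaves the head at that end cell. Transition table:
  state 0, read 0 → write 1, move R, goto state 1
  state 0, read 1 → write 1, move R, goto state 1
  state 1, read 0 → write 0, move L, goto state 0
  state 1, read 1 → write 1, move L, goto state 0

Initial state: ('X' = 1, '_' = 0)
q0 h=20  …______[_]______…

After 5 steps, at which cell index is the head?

gen 0: q0 h=20  …______[_]______…
gen 1: q1 h=21  …_____X[_]______…
gen 2: q0 h=20  …______[X]______…
gen 3: q1 h=21  …_____X[_]______…
gen 4: q0 h=20  …______[X]______…
gen 5: q1 h=21  …_____X[_]______…

21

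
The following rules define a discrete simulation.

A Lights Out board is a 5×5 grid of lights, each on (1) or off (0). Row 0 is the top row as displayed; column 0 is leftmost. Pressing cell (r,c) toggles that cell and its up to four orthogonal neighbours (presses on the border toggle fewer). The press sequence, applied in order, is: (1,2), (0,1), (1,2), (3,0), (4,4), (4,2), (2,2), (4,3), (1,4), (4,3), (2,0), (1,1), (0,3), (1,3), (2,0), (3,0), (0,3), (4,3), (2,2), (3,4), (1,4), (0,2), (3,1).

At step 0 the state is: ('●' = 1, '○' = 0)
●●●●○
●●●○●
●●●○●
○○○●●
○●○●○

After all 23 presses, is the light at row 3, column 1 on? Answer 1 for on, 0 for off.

1

gen 0: ●●●●○
●●●○●
●●●○●
○○○●●
○●○●○
gen 1: ●●○●○
●○○●●
●●○○●
○○○●●
○●○●○
gen 2: ○○●●○
●●○●●
●●○○●
○○○●●
○●○●○
gen 3: ○○○●○
●○●○●
●●●○●
○○○●●
○●○●○
gen 4: ○○○●○
●○●○●
○●●○●
●●○●●
●●○●○
gen 5: ○○○●○
●○●○●
○●●○●
●●○●○
●●○○●
gen 6: ○○○●○
●○●○●
○●●○●
●●●●○
●○●●●
gen 7: ○○○●○
●○○○●
○○○●●
●●○●○
●○●●●
gen 8: ○○○●○
●○○○●
○○○●●
●●○○○
●○○○○
gen 9: ○○○●●
●○○●○
○○○●○
●●○○○
●○○○○
gen 10: ○○○●●
●○○●○
○○○●○
●●○●○
●○●●●
gen 11: ○○○●●
○○○●○
●●○●○
○●○●○
●○●●●
gen 12: ○●○●●
●●●●○
●○○●○
○●○●○
●○●●●
gen 13: ○●●○○
●●●○○
●○○●○
○●○●○
●○●●●
gen 14: ○●●●○
●●○●●
●○○○○
○●○●○
●○●●●
gen 15: ○●●●○
○●○●●
○●○○○
●●○●○
●○●●●
gen 16: ○●●●○
○●○●●
●●○○○
○○○●○
○○●●●
gen 17: ○●○○●
○●○○●
●●○○○
○○○●○
○○●●●
gen 18: ○●○○●
○●○○●
●●○○○
○○○○○
○○○○○
gen 19: ○●○○●
○●●○●
●○●●○
○○●○○
○○○○○
gen 20: ○●○○●
○●●○●
●○●●●
○○●●●
○○○○●
gen 21: ○●○○○
○●●●○
●○●●○
○○●●●
○○○○●
gen 22: ○○●●○
○●○●○
●○●●○
○○●●●
○○○○●
gen 23: ○○●●○
○●○●○
●●●●○
●●○●●
○●○○●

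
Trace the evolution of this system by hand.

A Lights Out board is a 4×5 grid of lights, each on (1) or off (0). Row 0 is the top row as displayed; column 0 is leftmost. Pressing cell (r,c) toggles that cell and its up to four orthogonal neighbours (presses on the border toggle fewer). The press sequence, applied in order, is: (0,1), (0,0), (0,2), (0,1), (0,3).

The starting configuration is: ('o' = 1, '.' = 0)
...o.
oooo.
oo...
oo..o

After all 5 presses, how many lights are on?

9

gen 0: ...o.
oooo.
oo...
oo..o
gen 1: oooo.
o.oo.
oo...
oo..o
gen 2: ..oo.
..oo.
oo...
oo..o
gen 3: .o...
...o.
oo...
oo..o
gen 4: o.o..
.o.o.
oo...
oo..o
gen 5: o..oo
.o...
oo...
oo..o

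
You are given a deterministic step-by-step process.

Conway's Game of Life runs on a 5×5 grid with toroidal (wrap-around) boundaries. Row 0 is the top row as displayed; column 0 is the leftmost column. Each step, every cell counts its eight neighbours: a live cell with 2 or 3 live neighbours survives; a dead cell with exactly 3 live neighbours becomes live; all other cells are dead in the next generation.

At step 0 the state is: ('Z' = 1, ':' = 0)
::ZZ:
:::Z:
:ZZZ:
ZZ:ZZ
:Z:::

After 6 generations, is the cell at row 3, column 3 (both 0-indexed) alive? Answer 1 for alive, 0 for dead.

1

t=0: ::ZZ:
:::Z:
:ZZZ:
ZZ:ZZ
:Z:::
t=1: ::ZZ:
:Z::Z
:Z:::
:::ZZ
:Z:::
t=2: ZZZZ:
ZZ:Z:
::ZZZ
Z:Z::
::::Z
t=3: :::Z:
:::::
:::::
ZZZ::
::::Z
t=4: :::::
:::::
:Z:::
ZZ:::
ZZZZZ
t=5: ZZZZZ
:::::
ZZ:::
:::Z:
::ZZZ
t=6: ZZ:::
:::Z:
:::::
ZZ:Z:
:::::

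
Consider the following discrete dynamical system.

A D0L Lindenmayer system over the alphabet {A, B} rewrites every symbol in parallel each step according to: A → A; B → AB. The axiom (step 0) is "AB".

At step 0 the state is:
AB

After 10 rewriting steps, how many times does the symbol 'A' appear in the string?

11

[0] AB
[1] AAB
[2] AAAB
[3] AAAAB
[4] AAAAAB
[5] AAAAAAB
[6] AAAAAAAB
[7] AAAAAAAAB
[8] AAAAAAAAAB
[9] AAAAAAAAAAB
[10] AAAAAAAAAAAB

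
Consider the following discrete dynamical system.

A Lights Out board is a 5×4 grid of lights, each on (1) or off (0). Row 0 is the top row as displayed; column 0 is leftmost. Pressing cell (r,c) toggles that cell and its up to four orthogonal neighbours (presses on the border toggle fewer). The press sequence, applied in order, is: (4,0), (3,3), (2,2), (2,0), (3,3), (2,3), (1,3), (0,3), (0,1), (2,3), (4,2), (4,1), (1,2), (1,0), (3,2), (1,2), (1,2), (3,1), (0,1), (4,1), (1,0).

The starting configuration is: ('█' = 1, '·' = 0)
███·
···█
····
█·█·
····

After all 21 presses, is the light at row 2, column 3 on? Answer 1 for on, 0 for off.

[0] ███·
···█
····
█·█·
····
[1] ███·
···█
····
··█·
██··
[2] ███·
···█
···█
···█
██·█
[3] ███·
··██
·██·
··██
██·█
[4] ███·
█·██
█·█·
█·██
██·█
[5] ███·
█·██
█·██
█···
██··
[6] ███·
█·█·
█···
█··█
██··
[7] ████
█··█
█··█
█··█
██··
[8] ██··
█···
█··█
█··█
██··
[9] ··█·
██··
█··█
█··█
██··
[10] ··█·
██·█
█·█·
█···
██··
[11] ··█·
██·█
█·█·
█·█·
█·██
[12] ··█·
██·█
█·█·
███·
·█·█
[13] ····
█·█·
█···
███·
·█·█
[14] █···
·██·
····
███·
·█·█
[15] █···
·██·
··█·
█··█
·███
[16] █·█·
···█
····
█··█
·███
[17] █···
·██·
··█·
█··█
·███
[18] █···
·██·
·██·
·███
··██
[19] ·██·
··█·
·██·
·███
··██
[20] ·██·
··█·
·██·
··██
██·█
[21] ███·
███·
███·
··██
██·█

0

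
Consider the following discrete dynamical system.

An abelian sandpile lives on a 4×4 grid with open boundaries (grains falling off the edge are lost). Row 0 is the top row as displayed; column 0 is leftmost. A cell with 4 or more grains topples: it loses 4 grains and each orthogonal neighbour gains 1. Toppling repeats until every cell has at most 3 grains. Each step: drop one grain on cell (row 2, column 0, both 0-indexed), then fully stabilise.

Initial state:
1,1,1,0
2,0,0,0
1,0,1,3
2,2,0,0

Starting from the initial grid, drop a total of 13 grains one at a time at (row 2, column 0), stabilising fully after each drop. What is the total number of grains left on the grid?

19

t=0: 1,1,1,0
2,0,0,0
1,0,1,3
2,2,0,0
t=1: 1,1,1,0
2,0,0,0
2,0,1,3
2,2,0,0
t=2: 1,1,1,0
2,0,0,0
3,0,1,3
2,2,0,0
t=3: 1,1,1,0
3,0,0,0
0,1,1,3
3,2,0,0
t=4: 1,1,1,0
3,0,0,0
1,1,1,3
3,2,0,0
t=5: 1,1,1,0
3,0,0,0
2,1,1,3
3,2,0,0
t=6: 1,1,1,0
3,0,0,0
3,1,1,3
3,2,0,0
t=7: 2,1,1,0
0,1,0,0
2,2,1,3
0,3,0,0
t=8: 2,1,1,0
0,1,0,0
3,2,1,3
0,3,0,0
t=9: 2,1,1,0
1,1,0,0
0,3,1,3
1,3,0,0
t=10: 2,1,1,0
1,1,0,0
1,3,1,3
1,3,0,0
t=11: 2,1,1,0
1,1,0,0
2,3,1,3
1,3,0,0
t=12: 2,1,1,0
1,1,0,0
3,3,1,3
1,3,0,0
t=13: 2,1,1,0
2,2,0,0
1,1,2,3
3,0,1,0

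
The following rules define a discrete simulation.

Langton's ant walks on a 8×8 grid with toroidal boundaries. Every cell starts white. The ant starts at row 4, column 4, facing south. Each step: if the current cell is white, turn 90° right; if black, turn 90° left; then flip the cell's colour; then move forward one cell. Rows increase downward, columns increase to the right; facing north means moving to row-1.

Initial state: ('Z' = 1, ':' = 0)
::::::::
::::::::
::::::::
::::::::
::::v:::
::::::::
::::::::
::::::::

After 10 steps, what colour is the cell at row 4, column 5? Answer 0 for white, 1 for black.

0

step 0: ::::::::
::::::::
::::::::
::::::::
::::v:::
::::::::
::::::::
::::::::
step 1: ::::::::
::::::::
::::::::
::::::::
:::<Z:::
::::::::
::::::::
::::::::
step 2: ::::::::
::::::::
::::::::
:::^::::
:::ZZ:::
::::::::
::::::::
::::::::
step 3: ::::::::
::::::::
::::::::
:::Z>:::
:::ZZ:::
::::::::
::::::::
::::::::
step 4: ::::::::
::::::::
::::::::
:::ZZ:::
:::Zv:::
::::::::
::::::::
::::::::
step 5: ::::::::
::::::::
::::::::
:::ZZ:::
:::Z:>::
::::::::
::::::::
::::::::
step 6: ::::::::
::::::::
::::::::
:::ZZ:::
:::Z:Z::
:::::v::
::::::::
::::::::
step 7: ::::::::
::::::::
::::::::
:::ZZ:::
:::Z:Z::
::::<Z::
::::::::
::::::::
step 8: ::::::::
::::::::
::::::::
:::ZZ:::
:::Z^Z::
::::ZZ::
::::::::
::::::::
step 9: ::::::::
::::::::
::::::::
:::ZZ:::
:::ZZ>::
::::ZZ::
::::::::
::::::::
step 10: ::::::::
::::::::
::::::::
:::ZZ^::
:::ZZ:::
::::ZZ::
::::::::
::::::::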